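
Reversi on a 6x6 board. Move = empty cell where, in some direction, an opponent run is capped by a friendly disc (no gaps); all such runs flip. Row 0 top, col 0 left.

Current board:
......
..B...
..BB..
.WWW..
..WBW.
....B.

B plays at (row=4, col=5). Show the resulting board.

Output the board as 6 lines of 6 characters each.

Answer: ......
..B...
..BB..
.WWW..
..WBBB
....B.

Derivation:
Place B at (4,5); scan 8 dirs for brackets.
Dir NW: first cell '.' (not opp) -> no flip
Dir N: first cell '.' (not opp) -> no flip
Dir NE: edge -> no flip
Dir W: opp run (4,4) capped by B -> flip
Dir E: edge -> no flip
Dir SW: first cell 'B' (not opp) -> no flip
Dir S: first cell '.' (not opp) -> no flip
Dir SE: edge -> no flip
All flips: (4,4)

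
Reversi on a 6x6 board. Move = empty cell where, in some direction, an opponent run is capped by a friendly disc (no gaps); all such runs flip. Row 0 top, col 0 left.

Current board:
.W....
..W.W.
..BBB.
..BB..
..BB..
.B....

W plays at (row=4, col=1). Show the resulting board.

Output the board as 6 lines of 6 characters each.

Place W at (4,1); scan 8 dirs for brackets.
Dir NW: first cell '.' (not opp) -> no flip
Dir N: first cell '.' (not opp) -> no flip
Dir NE: opp run (3,2) (2,3) capped by W -> flip
Dir W: first cell '.' (not opp) -> no flip
Dir E: opp run (4,2) (4,3), next='.' -> no flip
Dir SW: first cell '.' (not opp) -> no flip
Dir S: opp run (5,1), next=edge -> no flip
Dir SE: first cell '.' (not opp) -> no flip
All flips: (2,3) (3,2)

Answer: .W....
..W.W.
..BWB.
..WB..
.WBB..
.B....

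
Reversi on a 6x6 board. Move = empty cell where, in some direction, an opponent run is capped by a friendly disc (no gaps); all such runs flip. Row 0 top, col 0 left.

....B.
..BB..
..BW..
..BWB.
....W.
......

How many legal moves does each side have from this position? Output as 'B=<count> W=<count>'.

-- B to move --
(1,4): flips 1 -> legal
(2,4): flips 1 -> legal
(3,5): no bracket -> illegal
(4,2): no bracket -> illegal
(4,3): flips 2 -> legal
(4,5): no bracket -> illegal
(5,3): no bracket -> illegal
(5,4): flips 1 -> legal
(5,5): flips 2 -> legal
B mobility = 5
-- W to move --
(0,1): flips 1 -> legal
(0,2): no bracket -> illegal
(0,3): flips 1 -> legal
(0,5): no bracket -> illegal
(1,1): flips 1 -> legal
(1,4): no bracket -> illegal
(1,5): no bracket -> illegal
(2,1): flips 1 -> legal
(2,4): flips 1 -> legal
(2,5): no bracket -> illegal
(3,1): flips 1 -> legal
(3,5): flips 1 -> legal
(4,1): flips 1 -> legal
(4,2): no bracket -> illegal
(4,3): no bracket -> illegal
(4,5): flips 1 -> legal
W mobility = 9

Answer: B=5 W=9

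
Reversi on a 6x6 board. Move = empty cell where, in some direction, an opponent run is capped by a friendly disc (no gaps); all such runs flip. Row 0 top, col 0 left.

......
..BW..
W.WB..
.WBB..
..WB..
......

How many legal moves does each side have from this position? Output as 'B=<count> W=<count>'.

Answer: B=8 W=6

Derivation:
-- B to move --
(0,2): no bracket -> illegal
(0,3): flips 1 -> legal
(0,4): no bracket -> illegal
(1,0): no bracket -> illegal
(1,1): flips 1 -> legal
(1,4): flips 1 -> legal
(2,1): flips 1 -> legal
(2,4): no bracket -> illegal
(3,0): flips 1 -> legal
(4,0): no bracket -> illegal
(4,1): flips 1 -> legal
(5,1): flips 1 -> legal
(5,2): flips 1 -> legal
(5,3): no bracket -> illegal
B mobility = 8
-- W to move --
(0,1): no bracket -> illegal
(0,2): flips 1 -> legal
(0,3): no bracket -> illegal
(1,1): flips 1 -> legal
(1,4): no bracket -> illegal
(2,1): no bracket -> illegal
(2,4): flips 2 -> legal
(3,4): flips 2 -> legal
(4,1): no bracket -> illegal
(4,4): flips 2 -> legal
(5,2): no bracket -> illegal
(5,3): flips 3 -> legal
(5,4): no bracket -> illegal
W mobility = 6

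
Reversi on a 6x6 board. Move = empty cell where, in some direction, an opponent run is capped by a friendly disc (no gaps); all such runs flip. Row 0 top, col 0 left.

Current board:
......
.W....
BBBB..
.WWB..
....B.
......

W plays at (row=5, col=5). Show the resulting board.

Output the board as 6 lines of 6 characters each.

Place W at (5,5); scan 8 dirs for brackets.
Dir NW: opp run (4,4) (3,3) (2,2) capped by W -> flip
Dir N: first cell '.' (not opp) -> no flip
Dir NE: edge -> no flip
Dir W: first cell '.' (not opp) -> no flip
Dir E: edge -> no flip
Dir SW: edge -> no flip
Dir S: edge -> no flip
Dir SE: edge -> no flip
All flips: (2,2) (3,3) (4,4)

Answer: ......
.W....
BBWB..
.WWW..
....W.
.....W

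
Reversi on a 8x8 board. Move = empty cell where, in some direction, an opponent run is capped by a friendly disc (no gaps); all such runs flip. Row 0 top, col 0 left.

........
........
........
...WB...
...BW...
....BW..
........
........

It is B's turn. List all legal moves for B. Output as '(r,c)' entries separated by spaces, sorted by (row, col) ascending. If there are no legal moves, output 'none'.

(2,2): no bracket -> illegal
(2,3): flips 1 -> legal
(2,4): no bracket -> illegal
(3,2): flips 1 -> legal
(3,5): no bracket -> illegal
(4,2): no bracket -> illegal
(4,5): flips 1 -> legal
(4,6): no bracket -> illegal
(5,3): no bracket -> illegal
(5,6): flips 1 -> legal
(6,4): no bracket -> illegal
(6,5): no bracket -> illegal
(6,6): no bracket -> illegal

Answer: (2,3) (3,2) (4,5) (5,6)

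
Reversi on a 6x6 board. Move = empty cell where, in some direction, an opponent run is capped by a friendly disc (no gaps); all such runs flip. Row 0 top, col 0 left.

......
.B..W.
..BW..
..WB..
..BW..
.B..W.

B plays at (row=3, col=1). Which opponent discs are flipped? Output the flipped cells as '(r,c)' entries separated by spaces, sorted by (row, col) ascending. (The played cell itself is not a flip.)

Answer: (3,2)

Derivation:
Dir NW: first cell '.' (not opp) -> no flip
Dir N: first cell '.' (not opp) -> no flip
Dir NE: first cell 'B' (not opp) -> no flip
Dir W: first cell '.' (not opp) -> no flip
Dir E: opp run (3,2) capped by B -> flip
Dir SW: first cell '.' (not opp) -> no flip
Dir S: first cell '.' (not opp) -> no flip
Dir SE: first cell 'B' (not opp) -> no flip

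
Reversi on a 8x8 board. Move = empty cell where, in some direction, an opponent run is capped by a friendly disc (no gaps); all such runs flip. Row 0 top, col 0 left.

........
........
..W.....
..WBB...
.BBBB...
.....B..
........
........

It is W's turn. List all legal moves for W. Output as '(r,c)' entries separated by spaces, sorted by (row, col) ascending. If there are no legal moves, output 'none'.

(2,3): no bracket -> illegal
(2,4): no bracket -> illegal
(2,5): no bracket -> illegal
(3,0): no bracket -> illegal
(3,1): no bracket -> illegal
(3,5): flips 2 -> legal
(4,0): no bracket -> illegal
(4,5): no bracket -> illegal
(4,6): no bracket -> illegal
(5,0): flips 1 -> legal
(5,1): no bracket -> illegal
(5,2): flips 1 -> legal
(5,3): no bracket -> illegal
(5,4): flips 1 -> legal
(5,6): no bracket -> illegal
(6,4): no bracket -> illegal
(6,5): no bracket -> illegal
(6,6): flips 3 -> legal

Answer: (3,5) (5,0) (5,2) (5,4) (6,6)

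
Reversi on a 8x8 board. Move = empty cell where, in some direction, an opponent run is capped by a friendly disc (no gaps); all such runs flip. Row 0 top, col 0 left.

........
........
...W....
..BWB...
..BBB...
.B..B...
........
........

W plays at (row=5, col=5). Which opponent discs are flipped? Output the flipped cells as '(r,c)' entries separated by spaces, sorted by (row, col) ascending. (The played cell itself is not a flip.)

Answer: (4,4)

Derivation:
Dir NW: opp run (4,4) capped by W -> flip
Dir N: first cell '.' (not opp) -> no flip
Dir NE: first cell '.' (not opp) -> no flip
Dir W: opp run (5,4), next='.' -> no flip
Dir E: first cell '.' (not opp) -> no flip
Dir SW: first cell '.' (not opp) -> no flip
Dir S: first cell '.' (not opp) -> no flip
Dir SE: first cell '.' (not opp) -> no flip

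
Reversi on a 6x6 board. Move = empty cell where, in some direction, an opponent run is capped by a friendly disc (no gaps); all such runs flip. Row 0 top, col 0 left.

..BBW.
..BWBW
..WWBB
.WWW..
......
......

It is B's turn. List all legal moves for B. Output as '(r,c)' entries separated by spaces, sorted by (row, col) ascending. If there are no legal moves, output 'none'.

(0,5): flips 2 -> legal
(1,1): no bracket -> illegal
(2,0): no bracket -> illegal
(2,1): flips 2 -> legal
(3,0): no bracket -> illegal
(3,4): flips 1 -> legal
(4,0): no bracket -> illegal
(4,1): flips 2 -> legal
(4,2): flips 3 -> legal
(4,3): flips 3 -> legal
(4,4): no bracket -> illegal

Answer: (0,5) (2,1) (3,4) (4,1) (4,2) (4,3)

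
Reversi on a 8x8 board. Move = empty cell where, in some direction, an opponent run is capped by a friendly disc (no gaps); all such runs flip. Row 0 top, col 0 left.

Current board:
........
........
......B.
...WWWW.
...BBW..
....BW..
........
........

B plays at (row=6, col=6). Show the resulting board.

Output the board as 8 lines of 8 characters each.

Place B at (6,6); scan 8 dirs for brackets.
Dir NW: opp run (5,5) capped by B -> flip
Dir N: first cell '.' (not opp) -> no flip
Dir NE: first cell '.' (not opp) -> no flip
Dir W: first cell '.' (not opp) -> no flip
Dir E: first cell '.' (not opp) -> no flip
Dir SW: first cell '.' (not opp) -> no flip
Dir S: first cell '.' (not opp) -> no flip
Dir SE: first cell '.' (not opp) -> no flip
All flips: (5,5)

Answer: ........
........
......B.
...WWWW.
...BBW..
....BB..
......B.
........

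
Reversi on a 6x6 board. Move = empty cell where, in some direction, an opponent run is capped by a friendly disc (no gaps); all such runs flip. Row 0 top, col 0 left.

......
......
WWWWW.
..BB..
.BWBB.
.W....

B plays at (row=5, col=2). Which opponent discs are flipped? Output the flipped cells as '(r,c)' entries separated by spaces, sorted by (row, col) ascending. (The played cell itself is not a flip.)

Dir NW: first cell 'B' (not opp) -> no flip
Dir N: opp run (4,2) capped by B -> flip
Dir NE: first cell 'B' (not opp) -> no flip
Dir W: opp run (5,1), next='.' -> no flip
Dir E: first cell '.' (not opp) -> no flip
Dir SW: edge -> no flip
Dir S: edge -> no flip
Dir SE: edge -> no flip

Answer: (4,2)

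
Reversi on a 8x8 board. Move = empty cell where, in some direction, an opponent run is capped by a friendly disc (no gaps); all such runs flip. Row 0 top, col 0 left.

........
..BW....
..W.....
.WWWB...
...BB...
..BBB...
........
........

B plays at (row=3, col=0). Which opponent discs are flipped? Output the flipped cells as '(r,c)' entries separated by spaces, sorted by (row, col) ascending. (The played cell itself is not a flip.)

Answer: (3,1) (3,2) (3,3)

Derivation:
Dir NW: edge -> no flip
Dir N: first cell '.' (not opp) -> no flip
Dir NE: first cell '.' (not opp) -> no flip
Dir W: edge -> no flip
Dir E: opp run (3,1) (3,2) (3,3) capped by B -> flip
Dir SW: edge -> no flip
Dir S: first cell '.' (not opp) -> no flip
Dir SE: first cell '.' (not opp) -> no flip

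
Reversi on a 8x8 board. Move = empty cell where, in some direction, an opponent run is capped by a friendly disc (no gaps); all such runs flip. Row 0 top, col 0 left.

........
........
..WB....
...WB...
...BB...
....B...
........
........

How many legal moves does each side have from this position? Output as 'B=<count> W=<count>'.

Answer: B=3 W=5

Derivation:
-- B to move --
(1,1): flips 2 -> legal
(1,2): no bracket -> illegal
(1,3): no bracket -> illegal
(2,1): flips 1 -> legal
(2,4): no bracket -> illegal
(3,1): no bracket -> illegal
(3,2): flips 1 -> legal
(4,2): no bracket -> illegal
B mobility = 3
-- W to move --
(1,2): no bracket -> illegal
(1,3): flips 1 -> legal
(1,4): no bracket -> illegal
(2,4): flips 1 -> legal
(2,5): no bracket -> illegal
(3,2): no bracket -> illegal
(3,5): flips 1 -> legal
(4,2): no bracket -> illegal
(4,5): no bracket -> illegal
(5,2): no bracket -> illegal
(5,3): flips 1 -> legal
(5,5): flips 1 -> legal
(6,3): no bracket -> illegal
(6,4): no bracket -> illegal
(6,5): no bracket -> illegal
W mobility = 5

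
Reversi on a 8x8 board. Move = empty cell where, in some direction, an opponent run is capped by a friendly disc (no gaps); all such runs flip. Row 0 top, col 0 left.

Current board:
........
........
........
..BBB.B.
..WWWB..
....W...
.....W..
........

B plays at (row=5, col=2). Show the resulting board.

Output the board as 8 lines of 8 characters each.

Place B at (5,2); scan 8 dirs for brackets.
Dir NW: first cell '.' (not opp) -> no flip
Dir N: opp run (4,2) capped by B -> flip
Dir NE: opp run (4,3) capped by B -> flip
Dir W: first cell '.' (not opp) -> no flip
Dir E: first cell '.' (not opp) -> no flip
Dir SW: first cell '.' (not opp) -> no flip
Dir S: first cell '.' (not opp) -> no flip
Dir SE: first cell '.' (not opp) -> no flip
All flips: (4,2) (4,3)

Answer: ........
........
........
..BBB.B.
..BBWB..
..B.W...
.....W..
........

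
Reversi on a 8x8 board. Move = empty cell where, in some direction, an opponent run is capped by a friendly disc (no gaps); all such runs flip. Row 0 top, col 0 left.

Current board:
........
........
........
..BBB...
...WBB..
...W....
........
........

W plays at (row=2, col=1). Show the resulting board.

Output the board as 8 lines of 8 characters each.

Place W at (2,1); scan 8 dirs for brackets.
Dir NW: first cell '.' (not opp) -> no flip
Dir N: first cell '.' (not opp) -> no flip
Dir NE: first cell '.' (not opp) -> no flip
Dir W: first cell '.' (not opp) -> no flip
Dir E: first cell '.' (not opp) -> no flip
Dir SW: first cell '.' (not opp) -> no flip
Dir S: first cell '.' (not opp) -> no flip
Dir SE: opp run (3,2) capped by W -> flip
All flips: (3,2)

Answer: ........
........
.W......
..WBB...
...WBB..
...W....
........
........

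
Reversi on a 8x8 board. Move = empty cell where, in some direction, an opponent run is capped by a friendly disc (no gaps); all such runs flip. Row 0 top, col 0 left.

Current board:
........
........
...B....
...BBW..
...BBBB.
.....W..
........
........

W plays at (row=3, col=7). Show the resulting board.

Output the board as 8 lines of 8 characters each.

Answer: ........
........
...B....
...BBW.W
...BBBW.
.....W..
........
........

Derivation:
Place W at (3,7); scan 8 dirs for brackets.
Dir NW: first cell '.' (not opp) -> no flip
Dir N: first cell '.' (not opp) -> no flip
Dir NE: edge -> no flip
Dir W: first cell '.' (not opp) -> no flip
Dir E: edge -> no flip
Dir SW: opp run (4,6) capped by W -> flip
Dir S: first cell '.' (not opp) -> no flip
Dir SE: edge -> no flip
All flips: (4,6)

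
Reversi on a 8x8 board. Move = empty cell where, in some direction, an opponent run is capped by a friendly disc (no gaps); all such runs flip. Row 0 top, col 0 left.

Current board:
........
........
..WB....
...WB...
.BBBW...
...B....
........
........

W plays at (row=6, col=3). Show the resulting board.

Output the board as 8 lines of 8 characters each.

Answer: ........
........
..WB....
...WB...
.BBWW...
...W....
...W....
........

Derivation:
Place W at (6,3); scan 8 dirs for brackets.
Dir NW: first cell '.' (not opp) -> no flip
Dir N: opp run (5,3) (4,3) capped by W -> flip
Dir NE: first cell '.' (not opp) -> no flip
Dir W: first cell '.' (not opp) -> no flip
Dir E: first cell '.' (not opp) -> no flip
Dir SW: first cell '.' (not opp) -> no flip
Dir S: first cell '.' (not opp) -> no flip
Dir SE: first cell '.' (not opp) -> no flip
All flips: (4,3) (5,3)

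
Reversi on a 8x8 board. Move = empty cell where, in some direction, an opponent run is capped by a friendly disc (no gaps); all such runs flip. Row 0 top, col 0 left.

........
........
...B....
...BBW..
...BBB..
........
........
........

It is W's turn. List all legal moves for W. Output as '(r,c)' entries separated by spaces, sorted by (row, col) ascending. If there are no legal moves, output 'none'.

Answer: (3,2) (5,3) (5,5)

Derivation:
(1,2): no bracket -> illegal
(1,3): no bracket -> illegal
(1,4): no bracket -> illegal
(2,2): no bracket -> illegal
(2,4): no bracket -> illegal
(2,5): no bracket -> illegal
(3,2): flips 2 -> legal
(3,6): no bracket -> illegal
(4,2): no bracket -> illegal
(4,6): no bracket -> illegal
(5,2): no bracket -> illegal
(5,3): flips 1 -> legal
(5,4): no bracket -> illegal
(5,5): flips 1 -> legal
(5,6): no bracket -> illegal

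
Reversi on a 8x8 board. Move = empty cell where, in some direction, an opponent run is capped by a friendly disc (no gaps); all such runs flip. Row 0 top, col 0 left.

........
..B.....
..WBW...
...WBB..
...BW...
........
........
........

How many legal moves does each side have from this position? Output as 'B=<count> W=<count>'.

Answer: B=8 W=7

Derivation:
-- B to move --
(1,1): no bracket -> illegal
(1,3): flips 1 -> legal
(1,4): flips 1 -> legal
(1,5): no bracket -> illegal
(2,1): flips 1 -> legal
(2,5): flips 1 -> legal
(3,1): no bracket -> illegal
(3,2): flips 2 -> legal
(4,2): no bracket -> illegal
(4,5): flips 1 -> legal
(5,3): flips 1 -> legal
(5,4): flips 1 -> legal
(5,5): no bracket -> illegal
B mobility = 8
-- W to move --
(0,1): no bracket -> illegal
(0,2): flips 1 -> legal
(0,3): no bracket -> illegal
(1,1): no bracket -> illegal
(1,3): flips 1 -> legal
(1,4): no bracket -> illegal
(2,1): no bracket -> illegal
(2,5): no bracket -> illegal
(2,6): flips 1 -> legal
(3,2): no bracket -> illegal
(3,6): flips 2 -> legal
(4,2): flips 1 -> legal
(4,5): no bracket -> illegal
(4,6): flips 1 -> legal
(5,2): no bracket -> illegal
(5,3): flips 1 -> legal
(5,4): no bracket -> illegal
W mobility = 7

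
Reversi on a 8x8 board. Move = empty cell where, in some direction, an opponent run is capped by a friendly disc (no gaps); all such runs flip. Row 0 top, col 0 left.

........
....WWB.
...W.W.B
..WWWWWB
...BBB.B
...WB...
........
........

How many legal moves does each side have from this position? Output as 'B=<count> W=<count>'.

Answer: B=12 W=8

Derivation:
-- B to move --
(0,3): flips 3 -> legal
(0,4): no bracket -> illegal
(0,5): flips 3 -> legal
(0,6): no bracket -> illegal
(1,2): flips 2 -> legal
(1,3): flips 4 -> legal
(2,1): flips 1 -> legal
(2,2): flips 1 -> legal
(2,4): flips 1 -> legal
(2,6): flips 1 -> legal
(3,1): flips 5 -> legal
(4,1): no bracket -> illegal
(4,2): no bracket -> illegal
(4,6): no bracket -> illegal
(5,2): flips 1 -> legal
(6,2): flips 1 -> legal
(6,3): flips 1 -> legal
(6,4): no bracket -> illegal
B mobility = 12
-- W to move --
(0,5): no bracket -> illegal
(0,6): no bracket -> illegal
(0,7): flips 1 -> legal
(1,7): flips 1 -> legal
(2,6): no bracket -> illegal
(4,2): no bracket -> illegal
(4,6): no bracket -> illegal
(5,2): flips 1 -> legal
(5,5): flips 3 -> legal
(5,6): flips 1 -> legal
(5,7): no bracket -> illegal
(6,3): flips 2 -> legal
(6,4): flips 2 -> legal
(6,5): flips 2 -> legal
W mobility = 8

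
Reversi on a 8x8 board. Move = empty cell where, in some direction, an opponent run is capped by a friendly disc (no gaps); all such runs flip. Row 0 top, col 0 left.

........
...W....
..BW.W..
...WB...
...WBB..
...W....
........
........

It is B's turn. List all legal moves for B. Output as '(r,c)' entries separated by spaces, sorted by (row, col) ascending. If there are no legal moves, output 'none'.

Answer: (0,4) (1,2) (1,6) (2,4) (3,2) (4,2) (5,2) (6,2)

Derivation:
(0,2): no bracket -> illegal
(0,3): no bracket -> illegal
(0,4): flips 1 -> legal
(1,2): flips 1 -> legal
(1,4): no bracket -> illegal
(1,5): no bracket -> illegal
(1,6): flips 1 -> legal
(2,4): flips 1 -> legal
(2,6): no bracket -> illegal
(3,2): flips 1 -> legal
(3,5): no bracket -> illegal
(3,6): no bracket -> illegal
(4,2): flips 1 -> legal
(5,2): flips 1 -> legal
(5,4): no bracket -> illegal
(6,2): flips 1 -> legal
(6,3): no bracket -> illegal
(6,4): no bracket -> illegal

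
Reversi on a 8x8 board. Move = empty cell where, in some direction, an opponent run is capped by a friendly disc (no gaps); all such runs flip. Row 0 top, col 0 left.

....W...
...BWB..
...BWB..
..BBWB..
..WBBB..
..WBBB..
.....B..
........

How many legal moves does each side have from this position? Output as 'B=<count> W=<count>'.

Answer: B=7 W=12

Derivation:
-- B to move --
(0,3): flips 1 -> legal
(0,5): flips 1 -> legal
(3,1): flips 1 -> legal
(4,1): flips 1 -> legal
(5,1): flips 2 -> legal
(6,1): flips 1 -> legal
(6,2): flips 2 -> legal
(6,3): no bracket -> illegal
B mobility = 7
-- W to move --
(0,2): flips 1 -> legal
(0,3): no bracket -> illegal
(0,5): no bracket -> illegal
(0,6): flips 1 -> legal
(1,2): flips 2 -> legal
(1,6): flips 2 -> legal
(2,1): no bracket -> illegal
(2,2): flips 3 -> legal
(2,6): flips 2 -> legal
(3,1): flips 2 -> legal
(3,6): flips 2 -> legal
(4,1): flips 2 -> legal
(4,6): flips 4 -> legal
(5,6): flips 4 -> legal
(6,2): no bracket -> illegal
(6,3): no bracket -> illegal
(6,4): flips 3 -> legal
(6,6): no bracket -> illegal
(7,4): no bracket -> illegal
(7,5): no bracket -> illegal
(7,6): no bracket -> illegal
W mobility = 12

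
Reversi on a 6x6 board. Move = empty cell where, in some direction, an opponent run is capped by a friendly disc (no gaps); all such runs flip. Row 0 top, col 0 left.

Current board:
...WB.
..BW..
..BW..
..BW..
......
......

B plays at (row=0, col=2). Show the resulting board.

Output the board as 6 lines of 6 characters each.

Place B at (0,2); scan 8 dirs for brackets.
Dir NW: edge -> no flip
Dir N: edge -> no flip
Dir NE: edge -> no flip
Dir W: first cell '.' (not opp) -> no flip
Dir E: opp run (0,3) capped by B -> flip
Dir SW: first cell '.' (not opp) -> no flip
Dir S: first cell 'B' (not opp) -> no flip
Dir SE: opp run (1,3), next='.' -> no flip
All flips: (0,3)

Answer: ..BBB.
..BW..
..BW..
..BW..
......
......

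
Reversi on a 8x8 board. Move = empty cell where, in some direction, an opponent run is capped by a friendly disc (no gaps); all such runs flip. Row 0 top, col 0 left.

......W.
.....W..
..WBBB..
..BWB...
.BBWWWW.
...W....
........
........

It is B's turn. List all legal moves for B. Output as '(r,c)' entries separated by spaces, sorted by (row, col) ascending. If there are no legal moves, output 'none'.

Answer: (0,5) (1,2) (2,1) (4,7) (5,2) (5,4) (5,6) (6,3) (6,4)

Derivation:
(0,4): no bracket -> illegal
(0,5): flips 1 -> legal
(0,7): no bracket -> illegal
(1,1): no bracket -> illegal
(1,2): flips 1 -> legal
(1,3): no bracket -> illegal
(1,4): no bracket -> illegal
(1,6): no bracket -> illegal
(1,7): no bracket -> illegal
(2,1): flips 1 -> legal
(2,6): no bracket -> illegal
(3,1): no bracket -> illegal
(3,5): no bracket -> illegal
(3,6): no bracket -> illegal
(3,7): no bracket -> illegal
(4,7): flips 4 -> legal
(5,2): flips 1 -> legal
(5,4): flips 2 -> legal
(5,5): no bracket -> illegal
(5,6): flips 1 -> legal
(5,7): no bracket -> illegal
(6,2): no bracket -> illegal
(6,3): flips 3 -> legal
(6,4): flips 1 -> legal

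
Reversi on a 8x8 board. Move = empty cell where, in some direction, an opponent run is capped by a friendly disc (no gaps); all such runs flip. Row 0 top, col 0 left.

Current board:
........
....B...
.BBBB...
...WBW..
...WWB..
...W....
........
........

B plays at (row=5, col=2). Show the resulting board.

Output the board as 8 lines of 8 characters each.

Place B at (5,2); scan 8 dirs for brackets.
Dir NW: first cell '.' (not opp) -> no flip
Dir N: first cell '.' (not opp) -> no flip
Dir NE: opp run (4,3) capped by B -> flip
Dir W: first cell '.' (not opp) -> no flip
Dir E: opp run (5,3), next='.' -> no flip
Dir SW: first cell '.' (not opp) -> no flip
Dir S: first cell '.' (not opp) -> no flip
Dir SE: first cell '.' (not opp) -> no flip
All flips: (4,3)

Answer: ........
....B...
.BBBB...
...WBW..
...BWB..
..BW....
........
........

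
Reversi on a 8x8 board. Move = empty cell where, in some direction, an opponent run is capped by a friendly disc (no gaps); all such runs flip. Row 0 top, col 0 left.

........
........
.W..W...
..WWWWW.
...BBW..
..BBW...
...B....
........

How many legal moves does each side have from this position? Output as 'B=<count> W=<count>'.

Answer: B=11 W=7

Derivation:
-- B to move --
(1,0): flips 2 -> legal
(1,1): no bracket -> illegal
(1,2): no bracket -> illegal
(1,3): no bracket -> illegal
(1,4): flips 2 -> legal
(1,5): no bracket -> illegal
(2,0): no bracket -> illegal
(2,2): flips 1 -> legal
(2,3): flips 1 -> legal
(2,5): flips 1 -> legal
(2,6): flips 1 -> legal
(2,7): flips 3 -> legal
(3,0): no bracket -> illegal
(3,1): no bracket -> illegal
(3,7): no bracket -> illegal
(4,1): no bracket -> illegal
(4,2): no bracket -> illegal
(4,6): flips 1 -> legal
(4,7): no bracket -> illegal
(5,5): flips 1 -> legal
(5,6): no bracket -> illegal
(6,4): flips 1 -> legal
(6,5): flips 1 -> legal
B mobility = 11
-- W to move --
(4,1): no bracket -> illegal
(4,2): flips 2 -> legal
(5,1): flips 2 -> legal
(5,5): flips 1 -> legal
(6,1): flips 2 -> legal
(6,2): flips 2 -> legal
(6,4): no bracket -> illegal
(7,2): flips 1 -> legal
(7,3): flips 3 -> legal
(7,4): no bracket -> illegal
W mobility = 7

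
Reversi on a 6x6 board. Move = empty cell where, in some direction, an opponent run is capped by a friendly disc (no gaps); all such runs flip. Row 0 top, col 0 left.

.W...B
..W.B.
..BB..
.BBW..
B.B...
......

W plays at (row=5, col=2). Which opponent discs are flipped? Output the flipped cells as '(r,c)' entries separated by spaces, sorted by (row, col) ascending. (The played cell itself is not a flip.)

Answer: (2,2) (3,2) (4,2)

Derivation:
Dir NW: first cell '.' (not opp) -> no flip
Dir N: opp run (4,2) (3,2) (2,2) capped by W -> flip
Dir NE: first cell '.' (not opp) -> no flip
Dir W: first cell '.' (not opp) -> no flip
Dir E: first cell '.' (not opp) -> no flip
Dir SW: edge -> no flip
Dir S: edge -> no flip
Dir SE: edge -> no flip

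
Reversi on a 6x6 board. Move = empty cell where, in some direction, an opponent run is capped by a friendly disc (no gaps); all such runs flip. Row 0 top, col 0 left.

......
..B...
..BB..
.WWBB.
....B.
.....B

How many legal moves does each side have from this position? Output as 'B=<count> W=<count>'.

-- B to move --
(2,0): no bracket -> illegal
(2,1): no bracket -> illegal
(3,0): flips 2 -> legal
(4,0): flips 1 -> legal
(4,1): flips 1 -> legal
(4,2): flips 1 -> legal
(4,3): no bracket -> illegal
B mobility = 4
-- W to move --
(0,1): no bracket -> illegal
(0,2): flips 2 -> legal
(0,3): no bracket -> illegal
(1,1): no bracket -> illegal
(1,3): flips 1 -> legal
(1,4): flips 1 -> legal
(2,1): no bracket -> illegal
(2,4): no bracket -> illegal
(2,5): no bracket -> illegal
(3,5): flips 2 -> legal
(4,2): no bracket -> illegal
(4,3): no bracket -> illegal
(4,5): no bracket -> illegal
(5,3): no bracket -> illegal
(5,4): no bracket -> illegal
W mobility = 4

Answer: B=4 W=4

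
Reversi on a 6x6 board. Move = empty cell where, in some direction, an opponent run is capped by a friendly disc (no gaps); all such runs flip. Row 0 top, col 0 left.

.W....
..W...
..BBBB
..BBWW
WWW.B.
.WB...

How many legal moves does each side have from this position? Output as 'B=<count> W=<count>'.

Answer: B=5 W=6

Derivation:
-- B to move --
(0,0): no bracket -> illegal
(0,2): flips 1 -> legal
(0,3): no bracket -> illegal
(1,0): no bracket -> illegal
(1,1): no bracket -> illegal
(1,3): no bracket -> illegal
(2,1): no bracket -> illegal
(3,0): flips 1 -> legal
(3,1): no bracket -> illegal
(4,3): flips 1 -> legal
(4,5): flips 2 -> legal
(5,0): flips 2 -> legal
(5,3): no bracket -> illegal
B mobility = 5
-- W to move --
(1,1): no bracket -> illegal
(1,3): flips 1 -> legal
(1,4): flips 3 -> legal
(1,5): flips 3 -> legal
(2,1): no bracket -> illegal
(3,1): flips 2 -> legal
(4,3): no bracket -> illegal
(4,5): no bracket -> illegal
(5,3): flips 2 -> legal
(5,4): flips 1 -> legal
(5,5): no bracket -> illegal
W mobility = 6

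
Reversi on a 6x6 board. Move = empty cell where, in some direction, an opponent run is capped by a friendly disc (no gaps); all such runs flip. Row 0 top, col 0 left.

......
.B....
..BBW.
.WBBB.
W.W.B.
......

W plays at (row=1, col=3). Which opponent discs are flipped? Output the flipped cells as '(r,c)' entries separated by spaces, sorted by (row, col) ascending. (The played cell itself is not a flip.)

Dir NW: first cell '.' (not opp) -> no flip
Dir N: first cell '.' (not opp) -> no flip
Dir NE: first cell '.' (not opp) -> no flip
Dir W: first cell '.' (not opp) -> no flip
Dir E: first cell '.' (not opp) -> no flip
Dir SW: opp run (2,2) capped by W -> flip
Dir S: opp run (2,3) (3,3), next='.' -> no flip
Dir SE: first cell 'W' (not opp) -> no flip

Answer: (2,2)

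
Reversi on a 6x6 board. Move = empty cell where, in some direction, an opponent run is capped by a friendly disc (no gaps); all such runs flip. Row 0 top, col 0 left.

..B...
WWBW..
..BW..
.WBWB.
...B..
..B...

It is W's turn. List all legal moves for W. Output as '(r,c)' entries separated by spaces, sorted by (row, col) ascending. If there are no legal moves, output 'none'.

(0,1): flips 1 -> legal
(0,3): no bracket -> illegal
(2,1): flips 1 -> legal
(2,4): no bracket -> illegal
(2,5): no bracket -> illegal
(3,5): flips 1 -> legal
(4,1): flips 1 -> legal
(4,2): no bracket -> illegal
(4,4): no bracket -> illegal
(4,5): flips 1 -> legal
(5,1): no bracket -> illegal
(5,3): flips 1 -> legal
(5,4): no bracket -> illegal

Answer: (0,1) (2,1) (3,5) (4,1) (4,5) (5,3)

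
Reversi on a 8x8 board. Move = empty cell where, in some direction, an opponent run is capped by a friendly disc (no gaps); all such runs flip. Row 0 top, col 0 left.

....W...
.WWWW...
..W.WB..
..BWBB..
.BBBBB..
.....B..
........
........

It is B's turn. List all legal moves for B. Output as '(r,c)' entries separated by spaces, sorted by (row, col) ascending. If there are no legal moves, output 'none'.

(0,0): flips 3 -> legal
(0,1): no bracket -> illegal
(0,2): flips 4 -> legal
(0,3): flips 1 -> legal
(0,5): no bracket -> illegal
(1,0): no bracket -> illegal
(1,5): flips 2 -> legal
(2,0): no bracket -> illegal
(2,1): no bracket -> illegal
(2,3): flips 2 -> legal
(3,1): no bracket -> illegal

Answer: (0,0) (0,2) (0,3) (1,5) (2,3)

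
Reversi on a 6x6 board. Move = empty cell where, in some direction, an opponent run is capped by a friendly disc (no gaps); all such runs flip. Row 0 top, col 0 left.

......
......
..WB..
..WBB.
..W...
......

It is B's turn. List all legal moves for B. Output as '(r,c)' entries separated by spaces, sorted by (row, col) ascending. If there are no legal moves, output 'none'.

Answer: (1,1) (2,1) (3,1) (4,1) (5,1)

Derivation:
(1,1): flips 1 -> legal
(1,2): no bracket -> illegal
(1,3): no bracket -> illegal
(2,1): flips 1 -> legal
(3,1): flips 1 -> legal
(4,1): flips 1 -> legal
(4,3): no bracket -> illegal
(5,1): flips 1 -> legal
(5,2): no bracket -> illegal
(5,3): no bracket -> illegal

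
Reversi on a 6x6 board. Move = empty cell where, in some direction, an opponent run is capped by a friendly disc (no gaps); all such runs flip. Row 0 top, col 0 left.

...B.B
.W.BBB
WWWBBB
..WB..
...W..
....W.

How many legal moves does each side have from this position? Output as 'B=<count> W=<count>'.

Answer: B=4 W=3

Derivation:
-- B to move --
(0,0): flips 2 -> legal
(0,1): no bracket -> illegal
(0,2): no bracket -> illegal
(1,0): no bracket -> illegal
(1,2): no bracket -> illegal
(3,0): no bracket -> illegal
(3,1): flips 2 -> legal
(3,4): no bracket -> illegal
(4,1): flips 1 -> legal
(4,2): no bracket -> illegal
(4,4): no bracket -> illegal
(4,5): no bracket -> illegal
(5,2): no bracket -> illegal
(5,3): flips 1 -> legal
(5,5): no bracket -> illegal
B mobility = 4
-- W to move --
(0,2): no bracket -> illegal
(0,4): flips 1 -> legal
(1,2): no bracket -> illegal
(3,4): flips 1 -> legal
(3,5): no bracket -> illegal
(4,2): no bracket -> illegal
(4,4): flips 1 -> legal
W mobility = 3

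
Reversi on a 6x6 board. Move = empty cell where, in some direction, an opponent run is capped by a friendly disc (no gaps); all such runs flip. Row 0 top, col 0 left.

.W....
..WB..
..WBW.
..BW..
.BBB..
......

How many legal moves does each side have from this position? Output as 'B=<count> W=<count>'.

Answer: B=8 W=9

Derivation:
-- B to move --
(0,0): no bracket -> illegal
(0,2): flips 2 -> legal
(0,3): no bracket -> illegal
(1,0): no bracket -> illegal
(1,1): flips 1 -> legal
(1,4): no bracket -> illegal
(1,5): flips 2 -> legal
(2,1): flips 1 -> legal
(2,5): flips 1 -> legal
(3,1): flips 1 -> legal
(3,4): flips 1 -> legal
(3,5): flips 1 -> legal
(4,4): no bracket -> illegal
B mobility = 8
-- W to move --
(0,2): flips 1 -> legal
(0,3): flips 2 -> legal
(0,4): flips 1 -> legal
(1,4): flips 1 -> legal
(2,1): no bracket -> illegal
(3,0): no bracket -> illegal
(3,1): flips 1 -> legal
(3,4): flips 1 -> legal
(4,0): no bracket -> illegal
(4,4): no bracket -> illegal
(5,0): no bracket -> illegal
(5,1): flips 1 -> legal
(5,2): flips 2 -> legal
(5,3): flips 1 -> legal
(5,4): no bracket -> illegal
W mobility = 9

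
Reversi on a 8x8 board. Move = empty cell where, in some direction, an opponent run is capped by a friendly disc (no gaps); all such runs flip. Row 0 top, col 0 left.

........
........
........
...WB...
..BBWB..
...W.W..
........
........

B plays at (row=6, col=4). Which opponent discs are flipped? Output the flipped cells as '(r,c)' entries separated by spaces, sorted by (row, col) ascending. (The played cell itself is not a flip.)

Dir NW: opp run (5,3) capped by B -> flip
Dir N: first cell '.' (not opp) -> no flip
Dir NE: opp run (5,5), next='.' -> no flip
Dir W: first cell '.' (not opp) -> no flip
Dir E: first cell '.' (not opp) -> no flip
Dir SW: first cell '.' (not opp) -> no flip
Dir S: first cell '.' (not opp) -> no flip
Dir SE: first cell '.' (not opp) -> no flip

Answer: (5,3)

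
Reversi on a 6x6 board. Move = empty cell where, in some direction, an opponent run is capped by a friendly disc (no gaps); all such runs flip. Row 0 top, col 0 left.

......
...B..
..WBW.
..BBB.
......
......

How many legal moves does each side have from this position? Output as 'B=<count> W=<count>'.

Answer: B=8 W=4

Derivation:
-- B to move --
(1,1): flips 1 -> legal
(1,2): flips 1 -> legal
(1,4): flips 1 -> legal
(1,5): flips 1 -> legal
(2,1): flips 1 -> legal
(2,5): flips 1 -> legal
(3,1): flips 1 -> legal
(3,5): flips 1 -> legal
B mobility = 8
-- W to move --
(0,2): flips 1 -> legal
(0,3): no bracket -> illegal
(0,4): flips 1 -> legal
(1,2): no bracket -> illegal
(1,4): no bracket -> illegal
(2,1): no bracket -> illegal
(2,5): no bracket -> illegal
(3,1): no bracket -> illegal
(3,5): no bracket -> illegal
(4,1): no bracket -> illegal
(4,2): flips 2 -> legal
(4,3): no bracket -> illegal
(4,4): flips 2 -> legal
(4,5): no bracket -> illegal
W mobility = 4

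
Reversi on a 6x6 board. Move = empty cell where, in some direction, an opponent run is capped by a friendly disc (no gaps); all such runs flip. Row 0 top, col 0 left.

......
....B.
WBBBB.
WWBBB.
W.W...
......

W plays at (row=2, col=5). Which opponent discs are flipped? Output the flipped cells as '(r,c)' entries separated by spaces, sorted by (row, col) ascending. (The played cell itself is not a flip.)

Answer: (2,1) (2,2) (2,3) (2,4)

Derivation:
Dir NW: opp run (1,4), next='.' -> no flip
Dir N: first cell '.' (not opp) -> no flip
Dir NE: edge -> no flip
Dir W: opp run (2,4) (2,3) (2,2) (2,1) capped by W -> flip
Dir E: edge -> no flip
Dir SW: opp run (3,4), next='.' -> no flip
Dir S: first cell '.' (not opp) -> no flip
Dir SE: edge -> no flip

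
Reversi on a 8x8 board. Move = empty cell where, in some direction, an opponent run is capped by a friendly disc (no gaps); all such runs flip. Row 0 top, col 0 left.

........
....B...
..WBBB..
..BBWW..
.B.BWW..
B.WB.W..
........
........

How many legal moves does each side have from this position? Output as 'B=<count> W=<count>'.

Answer: B=13 W=11

Derivation:
-- B to move --
(1,1): flips 1 -> legal
(1,2): flips 1 -> legal
(1,3): no bracket -> illegal
(2,1): flips 1 -> legal
(2,6): flips 2 -> legal
(3,1): no bracket -> illegal
(3,6): flips 2 -> legal
(4,2): no bracket -> illegal
(4,6): flips 3 -> legal
(5,1): flips 1 -> legal
(5,4): flips 2 -> legal
(5,6): flips 2 -> legal
(6,1): flips 1 -> legal
(6,2): no bracket -> illegal
(6,3): flips 1 -> legal
(6,4): no bracket -> illegal
(6,5): flips 3 -> legal
(6,6): flips 2 -> legal
B mobility = 13
-- W to move --
(0,3): no bracket -> illegal
(0,4): flips 2 -> legal
(0,5): no bracket -> illegal
(1,2): flips 1 -> legal
(1,3): flips 1 -> legal
(1,5): flips 1 -> legal
(1,6): flips 1 -> legal
(2,1): no bracket -> illegal
(2,6): flips 3 -> legal
(3,0): flips 1 -> legal
(3,1): flips 2 -> legal
(3,6): no bracket -> illegal
(4,0): no bracket -> illegal
(4,2): flips 2 -> legal
(5,1): no bracket -> illegal
(5,4): flips 1 -> legal
(6,0): no bracket -> illegal
(6,1): no bracket -> illegal
(6,2): flips 1 -> legal
(6,3): no bracket -> illegal
(6,4): no bracket -> illegal
W mobility = 11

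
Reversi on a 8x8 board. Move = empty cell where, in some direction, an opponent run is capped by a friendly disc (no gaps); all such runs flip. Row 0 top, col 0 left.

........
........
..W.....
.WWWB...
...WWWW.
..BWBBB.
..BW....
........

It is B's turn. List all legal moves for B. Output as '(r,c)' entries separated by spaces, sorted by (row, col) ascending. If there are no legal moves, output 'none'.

Answer: (1,1) (2,1) (3,0) (3,5) (3,6) (3,7) (6,4) (7,2) (7,4)

Derivation:
(1,1): flips 3 -> legal
(1,2): no bracket -> illegal
(1,3): no bracket -> illegal
(2,0): no bracket -> illegal
(2,1): flips 2 -> legal
(2,3): no bracket -> illegal
(2,4): no bracket -> illegal
(3,0): flips 3 -> legal
(3,5): flips 3 -> legal
(3,6): flips 2 -> legal
(3,7): flips 1 -> legal
(4,0): no bracket -> illegal
(4,1): no bracket -> illegal
(4,2): no bracket -> illegal
(4,7): no bracket -> illegal
(5,7): no bracket -> illegal
(6,4): flips 1 -> legal
(7,2): flips 1 -> legal
(7,3): no bracket -> illegal
(7,4): flips 1 -> legal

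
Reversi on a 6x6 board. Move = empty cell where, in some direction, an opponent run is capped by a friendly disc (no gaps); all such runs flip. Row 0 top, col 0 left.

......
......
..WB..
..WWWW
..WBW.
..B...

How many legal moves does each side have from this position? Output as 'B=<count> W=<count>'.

-- B to move --
(1,1): no bracket -> illegal
(1,2): flips 3 -> legal
(1,3): no bracket -> illegal
(2,1): flips 2 -> legal
(2,4): no bracket -> illegal
(2,5): flips 1 -> legal
(3,1): no bracket -> illegal
(4,1): flips 2 -> legal
(4,5): flips 2 -> legal
(5,1): no bracket -> illegal
(5,3): no bracket -> illegal
(5,4): no bracket -> illegal
(5,5): no bracket -> illegal
B mobility = 5
-- W to move --
(1,2): flips 1 -> legal
(1,3): flips 1 -> legal
(1,4): flips 1 -> legal
(2,4): flips 1 -> legal
(4,1): no bracket -> illegal
(5,1): no bracket -> illegal
(5,3): flips 1 -> legal
(5,4): flips 1 -> legal
W mobility = 6

Answer: B=5 W=6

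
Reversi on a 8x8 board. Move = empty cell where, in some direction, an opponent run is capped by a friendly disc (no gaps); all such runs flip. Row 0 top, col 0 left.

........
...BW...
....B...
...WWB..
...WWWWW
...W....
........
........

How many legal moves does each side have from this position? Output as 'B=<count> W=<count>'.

-- B to move --
(0,3): no bracket -> illegal
(0,4): flips 1 -> legal
(0,5): no bracket -> illegal
(1,5): flips 1 -> legal
(2,2): no bracket -> illegal
(2,3): no bracket -> illegal
(2,5): no bracket -> illegal
(3,2): flips 2 -> legal
(3,6): no bracket -> illegal
(3,7): no bracket -> illegal
(4,2): flips 1 -> legal
(5,2): no bracket -> illegal
(5,4): flips 2 -> legal
(5,5): flips 1 -> legal
(5,6): no bracket -> illegal
(5,7): flips 1 -> legal
(6,2): flips 2 -> legal
(6,3): no bracket -> illegal
(6,4): no bracket -> illegal
B mobility = 8
-- W to move --
(0,2): flips 3 -> legal
(0,3): no bracket -> illegal
(0,4): no bracket -> illegal
(1,2): flips 1 -> legal
(1,5): flips 1 -> legal
(2,2): no bracket -> illegal
(2,3): no bracket -> illegal
(2,5): flips 1 -> legal
(2,6): flips 1 -> legal
(3,6): flips 1 -> legal
W mobility = 6

Answer: B=8 W=6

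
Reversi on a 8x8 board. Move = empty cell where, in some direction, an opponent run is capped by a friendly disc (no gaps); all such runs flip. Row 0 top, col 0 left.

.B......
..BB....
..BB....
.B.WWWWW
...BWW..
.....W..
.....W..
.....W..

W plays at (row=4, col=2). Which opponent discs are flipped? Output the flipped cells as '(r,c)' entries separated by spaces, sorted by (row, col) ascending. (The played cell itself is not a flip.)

Dir NW: opp run (3,1), next='.' -> no flip
Dir N: first cell '.' (not opp) -> no flip
Dir NE: first cell 'W' (not opp) -> no flip
Dir W: first cell '.' (not opp) -> no flip
Dir E: opp run (4,3) capped by W -> flip
Dir SW: first cell '.' (not opp) -> no flip
Dir S: first cell '.' (not opp) -> no flip
Dir SE: first cell '.' (not opp) -> no flip

Answer: (4,3)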